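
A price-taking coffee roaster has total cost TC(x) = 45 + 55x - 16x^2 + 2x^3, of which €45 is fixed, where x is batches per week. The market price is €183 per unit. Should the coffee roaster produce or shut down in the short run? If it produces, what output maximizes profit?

Variable cost is VC = 55x - 16x^2 + 2x^3, so AVC = VC/x = 55 - 16x + 2x^2 and MC = dTC/dx = 55 - 32x + 6x^2.
The AVC parabola has its vertex at x = 16/4 = 4, where AVC = 55 - 16·4 + 2·4^2 = €23.
Since P = €183 ≥ min AVC = €23, price covers variable cost and the firm should produce.
Solving P = MC: -128 - 32x + 6x^2 = 0 ⇒ x = -8/3 or 8. On the upward-sloping branch, x* = 8.
Check: AVC at x = 8 is €55 ≤ P, so revenue covers variable cost.
Profit = P·x − TC = 183·8 − 485 = €979.

Produce at x = 8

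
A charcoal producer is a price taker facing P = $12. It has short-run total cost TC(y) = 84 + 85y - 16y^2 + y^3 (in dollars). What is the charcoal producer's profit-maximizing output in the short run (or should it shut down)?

Variable cost is VC = 85y - 16y^2 + y^3, so AVC = VC/y = 85 - 16y + y^2 and MC = dTC/dy = 85 - 32y + 3y^2.
AVC is minimized where dAVC/dy = -16 + 2y = 0, at y = 8; min AVC = 85 - 16·8 + 8^2 = $21.
Since P = $12 < min AVC = $21, price fails to cover variable cost at any output.
Best response: produce nothing and absorb the $84 fixed cost.

Shut down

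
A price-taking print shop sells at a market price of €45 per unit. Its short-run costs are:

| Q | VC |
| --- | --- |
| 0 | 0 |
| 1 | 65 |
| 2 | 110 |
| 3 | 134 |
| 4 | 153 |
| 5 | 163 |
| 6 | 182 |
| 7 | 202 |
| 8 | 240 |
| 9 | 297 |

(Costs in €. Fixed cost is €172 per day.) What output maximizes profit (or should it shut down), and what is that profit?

Q = 8; profit = -€52

Profit at each row (π = 45Q − TC): Q=0: -172; Q=1: -192; Q=2: -192; Q=3: -171; Q=4: -145; Q=5: -110; Q=6: -84; Q=7: -59; Q=8: -52; Q=9: -64.
Profit is maximized at Q = 8. AVC there is 240/8 = €30 ≤ P, so producing beats shutting down (which would give -€172).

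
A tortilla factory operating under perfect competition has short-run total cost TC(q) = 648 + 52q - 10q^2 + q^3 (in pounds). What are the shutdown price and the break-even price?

AVC = 52 - 10q + q^2; minimized at q = 5, giving min AVC = £27. That is the shutdown price.
ATC = 648/q + 52 - 10q + q^2. Setting dATC/dq = −648/q^2 − 10 + 2q = 0 gives q = 9 (since 2·9^3 − 10·9^2 = 648).
min ATC = 648/9 + 52 − 10·9 + 9^2 = £115. That is the break-even price.
Between these two prices the firm operates at a loss; above £115 it earns a profit.

Shutdown price = £27; break-even price = £115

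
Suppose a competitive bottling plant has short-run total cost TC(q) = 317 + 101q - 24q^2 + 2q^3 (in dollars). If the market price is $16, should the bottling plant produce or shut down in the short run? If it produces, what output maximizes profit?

Shut down

Variable cost is VC = 101q - 24q^2 + 2q^3, so AVC = VC/q = 101 - 24q + 2q^2 and MC = dTC/dq = 101 - 48q + 6q^2.
AVC hits its minimum where MC = AVC, at q = 6, giving min AVC = 101 - 24·6 + 2·6^2 = $29.
Since P = $16 < min AVC = $29, price fails to cover variable cost at any output.
The firm minimizes its loss by shutting down and losing only its fixed cost of $317.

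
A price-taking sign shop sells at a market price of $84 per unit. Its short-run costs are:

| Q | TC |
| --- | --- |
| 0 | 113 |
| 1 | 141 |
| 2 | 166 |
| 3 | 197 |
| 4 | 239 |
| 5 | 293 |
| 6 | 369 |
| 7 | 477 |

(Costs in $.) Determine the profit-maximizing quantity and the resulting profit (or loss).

Q = 6; profit = $135

Compute π = P·Q − TC at each output: Q=0: -113; Q=1: -57; Q=2: 2; Q=3: 55; Q=4: 97; Q=5: 127; Q=6: 135; Q=7: 111.
Profit is maximized at Q = 6. AVC there is 256/6 = $42.67 ≤ P, so producing beats shutting down (which would give -$113).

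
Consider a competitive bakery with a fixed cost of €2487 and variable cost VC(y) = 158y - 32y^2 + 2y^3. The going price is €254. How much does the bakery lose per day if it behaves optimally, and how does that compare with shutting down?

Profit = -€183 at y = 12

AVC = 158 - 32y + 2y^2 has its minimum €30 at y = 8; price €254 clears that bar, so the firm operates.
With MC = 158 - 64y + 6y^2, P = MC on the upward-sloping part at y* = 12.
TR = 254·12 = 3048. TC = 2487 + 744 = 3231. Profit = 3048 − 3231 = -€183.
Shutting down would mean losing the fixed cost of €2487, so operating at a loss of €183 is better by €2304.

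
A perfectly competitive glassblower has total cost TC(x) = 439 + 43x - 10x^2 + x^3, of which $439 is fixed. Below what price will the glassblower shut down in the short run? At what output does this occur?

$18 per unit, at x = 5

Short-run supply begins at min AVC. From VC = 43x - 10x^2 + x^3, AVC = 43 - 10x + x^2.
dAVC/dx = -10 + 2x = 0 gives x = 5. min AVC = 43 - 10·5 + 5^2 = 18.
For P < $18 the firm produces nothing.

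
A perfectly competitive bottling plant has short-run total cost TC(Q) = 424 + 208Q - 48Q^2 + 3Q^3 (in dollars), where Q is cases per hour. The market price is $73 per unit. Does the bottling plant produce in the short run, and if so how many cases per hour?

Strip out fixed cost: VC = 208Q - 48Q^2 + 3Q^3. Then AVC = 208 - 48Q + 3Q^2 and MC = 208 - 96Q + 9Q^2.
The AVC parabola has its vertex at Q = 48/6 = 8, where AVC = 208 - 48·8 + 3·8^2 = $16.
P = $73 exceeds min AVC = $16, so the firm stays open.
P = MC gives 135 - 96Q + 9Q^2 = 0, with roots 5/3 and 9. Take the larger (rising MC): Q* = 9.
Check: AVC at Q = 9 is $19 ≤ P, so revenue covers variable cost.
Profit = P·Q − TC = 73·9 − 595 = $62.

Produce at Q = 9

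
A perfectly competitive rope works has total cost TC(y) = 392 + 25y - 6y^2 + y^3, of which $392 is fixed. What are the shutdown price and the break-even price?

Shutdown price = min AVC. AVC = 25 - 6y + y^2, with vertex at y = 3 and minimum $16.
ATC = 392/y + 25 - 6y + y^2. Setting dATC/dy = −392/y^2 − 6 + 2y = 0 gives y = 7 (since 2·7^3 − 6·7^2 = 392).
min ATC = 392/7 + 25 − 6·7 + 7^2 = $88. That is the break-even price.
Between these two prices the firm operates at a loss; above $88 it earns a profit.

Shutdown price = $16; break-even price = $88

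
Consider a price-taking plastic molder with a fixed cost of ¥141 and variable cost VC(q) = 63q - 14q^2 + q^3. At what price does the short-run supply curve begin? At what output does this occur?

The firm shuts down when price falls below the minimum of average variable cost. AVC = VC/q = 63 - 14q + q^2.
At the minimum of AVC, MC = AVC. MC = 63 - 28q + 3q^2; setting MC = AVC gives 2q^2 - 14q = 0, so q = 7. min AVC = 14.
For P < ¥14 the firm produces nothing.

¥14 per unit, at q = 7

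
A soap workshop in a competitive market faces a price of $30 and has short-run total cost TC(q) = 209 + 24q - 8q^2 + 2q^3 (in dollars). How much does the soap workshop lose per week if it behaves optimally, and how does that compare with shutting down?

AVC = 24 - 8q + 2q^2; min AVC = $16 at q = 2. Since P = $30 ≥ min AVC, the firm produces.
With MC = 24 - 16q + 6q^2, P = MC on the upward-sloping part at q* = 3.
TR = 30·3 = 90. TC = 209 + 54 = 263. Profit = 90 − 263 = -$173.
By producing, the firm covers all variable cost plus $36 of fixed cost; shutting down would lose the full $209.

Profit = -$173 at q = 3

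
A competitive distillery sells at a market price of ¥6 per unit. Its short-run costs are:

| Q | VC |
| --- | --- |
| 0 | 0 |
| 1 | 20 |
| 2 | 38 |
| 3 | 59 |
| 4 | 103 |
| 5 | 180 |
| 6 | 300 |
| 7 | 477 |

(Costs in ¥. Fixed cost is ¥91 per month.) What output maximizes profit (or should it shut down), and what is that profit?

Compute π = P·Q − TC at each output: Q=0: -91; Q=1: -105; Q=2: -117; Q=3: -132; Q=4: -170; Q=5: -241; Q=6: -355; Q=7: -526.
Profit is highest at Q = 0. Equivalently, the lowest AVC in the table is 38/2 ≈ ¥19 at Q = 2, and P = ¥6 falls below it — price never covers variable cost, so the firm shuts down and loses only its fixed cost.

Q = 0 (shut down); profit = -¥91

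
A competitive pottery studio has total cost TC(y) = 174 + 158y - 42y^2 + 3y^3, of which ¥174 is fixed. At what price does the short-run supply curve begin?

Short-run supply begins at min AVC. From VC = 158y - 42y^2 + 3y^3, AVC = 158 - 42y + 3y^2.
dAVC/dy = -42 + 6y = 0 gives y = 7. min AVC = 158 - 42·7 + 3·7^2 = 11.
So the shutdown price is ¥11.

¥11 per unit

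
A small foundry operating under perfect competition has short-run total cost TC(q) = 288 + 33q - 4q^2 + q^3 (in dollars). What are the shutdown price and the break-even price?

Shutdown price = min AVC. AVC = 33 - 4q + q^2, with vertex at q = 2 and minimum $29.
ATC = 288/q + 33 - 4q + q^2. Setting dATC/dq = −288/q^2 − 4 + 2q = 0 gives q = 6 (since 2·6^3 − 4·6^2 = 288).
min ATC = 288/6 + 33 − 4·6 + 6^2 = $93. That is the break-even price.
Between these two prices the firm operates at a loss; above $93 it earns a profit.

Shutdown price = $29; break-even price = $93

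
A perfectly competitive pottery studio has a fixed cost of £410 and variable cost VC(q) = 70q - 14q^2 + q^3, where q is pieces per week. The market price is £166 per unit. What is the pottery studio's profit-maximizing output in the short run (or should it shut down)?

Produce at q = 12

From TC, MC = TC'(q) = 70 - 28q + 3q^2 and AVC = VC/q = 70 - 14q + q^2.
AVC hits its minimum where MC = AVC, at q = 7, giving min AVC = 70 - 14·7 + 7^2 = £21.
Because £166 ≥ £21, revenue can cover variable cost; the firm operates.
P = MC gives -96 - 28q + 3q^2 = 0, with roots -8/3 and 12. Take the larger (rising MC): q* = 12.
Check: AVC at q = 12 is £46 ≤ P, so revenue covers variable cost.
Profit = P·q − TC = 166·12 − 962 = £1030.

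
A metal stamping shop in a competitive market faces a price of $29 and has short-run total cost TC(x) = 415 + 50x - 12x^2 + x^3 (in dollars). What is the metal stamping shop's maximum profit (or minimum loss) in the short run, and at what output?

Profit = -$317 at x = 7

AVC = 50 - 12x + x^2 has its minimum $14 at x = 6; price $29 clears that bar, so the firm operates.
With MC = 50 - 24x + 3x^2, P = MC on the upward-sloping part at x* = 7.
TR = 29·7 = 203. TC = 415 + 105 = 520. Profit = 203 − 520 = -$317.
Shutting down would mean losing the fixed cost of $415, so operating at a loss of $317 is better by $98.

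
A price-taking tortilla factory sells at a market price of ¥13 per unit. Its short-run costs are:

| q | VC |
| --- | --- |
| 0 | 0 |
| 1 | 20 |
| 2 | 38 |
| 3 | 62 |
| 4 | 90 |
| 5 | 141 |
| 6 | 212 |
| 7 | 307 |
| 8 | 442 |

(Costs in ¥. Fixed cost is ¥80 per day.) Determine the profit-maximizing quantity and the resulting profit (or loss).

q = 0 (shut down); profit = -¥80

Profit at each row (π = 13q − TC): q=0: -80; q=1: -87; q=2: -92; q=3: -103; q=4: -118; q=5: -156; q=6: -214; q=7: -296; q=8: -418.
Profit is highest at q = 0. Equivalently, the lowest AVC in the table is 38/2 ≈ ¥19 at q = 2, and P = ¥13 falls below it — price never covers variable cost, so the firm shuts down and loses only its fixed cost.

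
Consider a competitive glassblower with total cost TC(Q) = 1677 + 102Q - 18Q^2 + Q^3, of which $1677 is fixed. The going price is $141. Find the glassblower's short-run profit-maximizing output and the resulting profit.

AVC = 102 - 18Q + Q^2; min AVC = $21 at Q = 9. Since P = $141 ≥ min AVC, the firm produces.
With MC = 102 - 36Q + 3Q^2, P = MC on the upward-sloping part at Q* = 13.
TR = 141·13 = 1833. TC = 1677 + 481 = 2158. Profit = 1833 − 2158 = -$325.
Shutting down would mean losing the fixed cost of $1677, so operating at a loss of $325 is better by $1352.

Profit = -$325 at Q = 13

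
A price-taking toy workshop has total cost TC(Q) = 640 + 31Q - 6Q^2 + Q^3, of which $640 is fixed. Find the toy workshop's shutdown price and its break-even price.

Shutdown price = min AVC. AVC = 31 - 6Q + Q^2, with vertex at Q = 3 and minimum $22.
ATC = 640/Q + 31 - 6Q + Q^2. Setting dATC/dQ = −640/Q^2 − 6 + 2Q = 0 gives Q = 8 (since 2·8^3 − 6·8^2 = 640).
min ATC = 640/8 + 31 − 6·8 + 8^2 = $127. That is the break-even price.
For $22 ≤ P < $127 the firm produces at a loss; below $22 it shuts down.

Shutdown price = $22; break-even price = $127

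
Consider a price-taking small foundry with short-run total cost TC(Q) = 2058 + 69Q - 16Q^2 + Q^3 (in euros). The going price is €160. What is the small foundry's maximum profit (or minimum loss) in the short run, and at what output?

Profit = -€368 at Q = 13

AVC = 69 - 16Q + Q^2 has its minimum €5 at Q = 8; price €160 clears that bar, so the firm operates.
With MC = 69 - 32Q + 3Q^2, P = MC on the upward-sloping part at Q* = 13.
TR = 160·13 = 2080. TC = 2058 + 390 = 2448. Profit = 2080 − 2448 = -€368.
That loss of €368 beats the €2058 the firm would lose by shutting down; producing recovers €1690 of fixed cost.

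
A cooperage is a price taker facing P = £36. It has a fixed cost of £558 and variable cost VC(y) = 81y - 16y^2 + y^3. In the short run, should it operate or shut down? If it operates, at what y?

Produce at y = 9

Variable cost is VC = 81y - 16y^2 + y^3, so AVC = VC/y = 81 - 16y + y^2 and MC = dTC/dy = 81 - 32y + 3y^2.
The AVC parabola has its vertex at y = 16/2 = 8, where AVC = 81 - 16·8 + 8^2 = £17.
P = £36 exceeds min AVC = £17, so the firm stays open.
P = MC gives 45 - 32y + 3y^2 = 0, with roots 5/3 and 9. Take the larger (rising MC): y* = 9.
Check: AVC at y = 9 is £18 ≤ P, so revenue covers variable cost.
Profit = P·y − TC = 36·9 − 720 = -£396, a loss, but smaller than the £558 fixed cost the firm would lose by shutting down.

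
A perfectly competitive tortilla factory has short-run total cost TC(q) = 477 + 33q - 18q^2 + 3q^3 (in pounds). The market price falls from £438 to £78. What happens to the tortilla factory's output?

MC = 33 - 36q + 9q^2; the shutdown threshold is min AVC = £6 (at q = 3).
At P = £438 ≥ min AVC, set P = MC on the rising branch: q = 9.
At P = £78 ≥ min AVC, set P = MC: q = 5. The firm stays open but cuts output.

Output falls from 9 to 5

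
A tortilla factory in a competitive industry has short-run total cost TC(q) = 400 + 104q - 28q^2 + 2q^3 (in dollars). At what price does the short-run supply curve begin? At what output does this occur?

The firm shuts down when price falls below the minimum of average variable cost. AVC = VC/q = 104 - 28q + 2q^2.
dAVC/dq = -28 + 4q = 0 gives q = 7. min AVC = 104 - 28·7 + 2·7^2 = 6.
So the shutdown price is $6.

$6 per unit, at q = 7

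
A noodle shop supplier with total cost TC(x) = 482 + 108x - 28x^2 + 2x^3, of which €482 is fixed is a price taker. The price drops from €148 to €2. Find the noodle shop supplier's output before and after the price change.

AVC = 108 - 28x + 2x^2, minimized at x = 7 where min AVC = €10. MC = 108 - 56x + 6x^2.
With P = €148 above the shutdown price, P = MC gives x = 10.
At P = €2 < min AVC = €10, price no longer covers variable cost at any output, so the firm shuts down: x = 0.

Output falls from 10 to 0 (the firm shuts down)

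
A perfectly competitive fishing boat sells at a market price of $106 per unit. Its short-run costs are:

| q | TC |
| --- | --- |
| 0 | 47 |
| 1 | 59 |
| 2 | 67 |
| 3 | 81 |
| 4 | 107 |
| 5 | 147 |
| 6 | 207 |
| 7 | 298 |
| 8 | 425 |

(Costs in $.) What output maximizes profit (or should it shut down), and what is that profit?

q = 7; profit = $444

Compute π = P·q − TC at each output: q=0: -47; q=1: 47; q=2: 145; q=3: 237; q=4: 317; q=5: 383; q=6: 429; q=7: 444; q=8: 423.
Profit is maximized at q = 7. AVC there is 251/7 = $35.86 ≤ P, so producing beats shutting down (which would give -$47).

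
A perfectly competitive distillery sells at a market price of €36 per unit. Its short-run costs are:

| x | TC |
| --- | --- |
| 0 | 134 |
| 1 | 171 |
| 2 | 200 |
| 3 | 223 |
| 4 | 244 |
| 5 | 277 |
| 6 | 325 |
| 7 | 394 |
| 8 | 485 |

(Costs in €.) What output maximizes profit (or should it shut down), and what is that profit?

x = 5; profit = -€97

Compute π = P·x − TC at each output: x=0: -134; x=1: -135; x=2: -128; x=3: -115; x=4: -100; x=5: -97; x=6: -109; x=7: -142; x=8: -197.
Profit is maximized at x = 5. AVC there is 143/5 = €28.60 ≤ P, so producing beats shutting down (which would give -€134).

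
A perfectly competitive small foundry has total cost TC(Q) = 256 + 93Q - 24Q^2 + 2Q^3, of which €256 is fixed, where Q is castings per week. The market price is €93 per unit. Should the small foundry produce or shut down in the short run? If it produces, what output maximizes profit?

Strip out fixed cost: VC = 93Q - 24Q^2 + 2Q^3. Then AVC = 93 - 24Q + 2Q^2 and MC = 93 - 48Q + 6Q^2.
AVC hits its minimum where MC = AVC, at Q = 6, giving min AVC = 93 - 24·6 + 2·6^2 = €21.
Since P = €93 ≥ min AVC = €21, price covers variable cost and the firm should produce.
Solving P = MC: -48Q + 6Q^2 = 0 ⇒ Q = 0 or 8. On the upward-sloping branch, Q* = 8.
Check: AVC at Q = 8 is €29 ≤ P, so revenue covers variable cost.
Profit = P·Q − TC = 93·8 − 488 = €256.

Produce at Q = 8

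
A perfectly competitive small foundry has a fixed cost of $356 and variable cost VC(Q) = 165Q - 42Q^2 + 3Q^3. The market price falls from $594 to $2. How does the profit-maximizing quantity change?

Output falls from 13 to 0 (the firm shuts down)

AVC = 165 - 42Q + 3Q^2, minimized at Q = 7 where min AVC = $18. MC = 165 - 84Q + 9Q^2.
At P = $594 ≥ min AVC, set P = MC on the rising branch: Q = 13.
At P = $2 < min AVC = $18, price no longer covers variable cost at any output, so the firm shuts down: Q = 0.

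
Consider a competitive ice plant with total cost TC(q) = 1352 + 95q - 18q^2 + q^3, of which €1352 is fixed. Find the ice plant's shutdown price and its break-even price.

Shutdown price = €14; break-even price = €134

AVC = 95 - 18q + q^2; minimized at q = 9, giving min AVC = €14. That is the shutdown price.
ATC = 1352/q + 95 - 18q + q^2. Setting dATC/dq = −1352/q^2 − 18 + 2q = 0 gives q = 13 (since 2·13^3 − 18·13^2 = 1352).
min ATC = 1352/13 + 95 − 18·13 + 13^2 = €134. That is the break-even price.
For €14 ≤ P < €134 the firm produces at a loss; below €14 it shuts down.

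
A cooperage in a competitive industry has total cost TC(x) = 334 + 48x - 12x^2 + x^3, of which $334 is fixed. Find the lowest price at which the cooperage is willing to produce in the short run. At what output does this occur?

$12 per unit, at x = 6

The firm shuts down when price falls below the minimum of average variable cost. AVC = VC/x = 48 - 12x + x^2.
At the minimum of AVC, MC = AVC. MC = 48 - 24x + 3x^2; setting MC = AVC gives 2x^2 - 12x = 0, so x = 6. min AVC = 12.
The firm shuts down for any P below $12.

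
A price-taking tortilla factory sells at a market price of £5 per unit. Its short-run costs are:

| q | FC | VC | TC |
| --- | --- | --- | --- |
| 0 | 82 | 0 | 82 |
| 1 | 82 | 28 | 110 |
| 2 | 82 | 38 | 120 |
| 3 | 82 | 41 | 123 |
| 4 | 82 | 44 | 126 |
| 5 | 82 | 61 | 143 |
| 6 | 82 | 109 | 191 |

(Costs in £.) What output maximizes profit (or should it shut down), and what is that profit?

Profit at each row (π = 5q − TC): q=0: -82; q=1: -105; q=2: -110; q=3: -108; q=4: -106; q=5: -118; q=6: -161.
Profit is highest at q = 0. Equivalently, the lowest AVC in the table is 44/4 ≈ £11 at q = 4, and P = £5 falls below it — price never covers variable cost, so the firm shuts down and loses only its fixed cost.

q = 0 (shut down); profit = -£82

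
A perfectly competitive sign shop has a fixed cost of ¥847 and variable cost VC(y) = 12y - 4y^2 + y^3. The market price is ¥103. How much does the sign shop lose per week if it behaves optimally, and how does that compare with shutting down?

AVC = 12 - 4y + y^2 has its minimum ¥8 at y = 2; price ¥103 clears that bar, so the firm operates.
With MC = 12 - 8y + 3y^2, P = MC on the upward-sloping part at y* = 7.
TR = 103·7 = 721. TC = 847 + 231 = 1078. Profit = 721 − 1078 = -¥357.
Shutting down would mean losing the fixed cost of ¥847, so operating at a loss of ¥357 is better by ¥490.

Profit = -¥357 at y = 7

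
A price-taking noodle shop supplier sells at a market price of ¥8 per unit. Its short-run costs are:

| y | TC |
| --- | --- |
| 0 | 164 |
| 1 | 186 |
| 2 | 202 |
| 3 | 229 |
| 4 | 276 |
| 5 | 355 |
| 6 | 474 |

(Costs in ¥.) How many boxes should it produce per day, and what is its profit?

y = 0 (shut down); profit = -¥164

Compute π = P·y − TC at each output: y=0: -164; y=1: -178; y=2: -186; y=3: -205; y=4: -244; y=5: -315; y=6: -426.
Profit is highest at y = 0. Equivalently, the lowest AVC in the table is 38/2 ≈ ¥19 at y = 2, and P = ¥8 falls below it — price never covers variable cost, so the firm shuts down and loses only its fixed cost.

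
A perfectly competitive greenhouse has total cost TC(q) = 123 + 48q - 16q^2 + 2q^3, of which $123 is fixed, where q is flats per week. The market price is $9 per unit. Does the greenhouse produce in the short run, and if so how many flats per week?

Strip out fixed cost: VC = 48q - 16q^2 + 2q^3. Then AVC = 48 - 16q + 2q^2 and MC = 48 - 32q + 6q^2.
AVC is minimized where dAVC/dq = -16 + 4q = 0, at q = 4; min AVC = 48 - 16·4 + 2·4^2 = $16.
Since P = $9 < min AVC = $16, price fails to cover variable cost at any output.
Best response: produce nothing and absorb the $123 fixed cost.

Shut down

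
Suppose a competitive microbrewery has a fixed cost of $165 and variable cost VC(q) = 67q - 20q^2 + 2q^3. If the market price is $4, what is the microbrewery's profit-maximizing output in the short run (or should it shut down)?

Shut down

Strip out fixed cost: VC = 67q - 20q^2 + 2q^3. Then AVC = 67 - 20q + 2q^2 and MC = 67 - 40q + 6q^2.
The AVC parabola has its vertex at q = 20/4 = 5, where AVC = 67 - 20·5 + 2·5^2 = $17.
P = $4 lies below min AVC = $17; no output level covers variable cost.
The firm minimizes its loss by shutting down and losing only its fixed cost of $165.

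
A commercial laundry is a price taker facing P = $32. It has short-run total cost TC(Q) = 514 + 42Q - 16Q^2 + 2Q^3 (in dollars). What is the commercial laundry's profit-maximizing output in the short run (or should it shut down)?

Produce at Q = 5

Variable cost is VC = 42Q - 16Q^2 + 2Q^3, so AVC = VC/Q = 42 - 16Q + 2Q^2 and MC = dTC/dQ = 42 - 32Q + 6Q^2.
AVC is minimized where dAVC/dQ = -16 + 4Q = 0, at Q = 4; min AVC = 42 - 16·4 + 2·4^2 = $10.
P = $32 exceeds min AVC = $10, so the firm stays open.
P = MC gives 10 - 32Q + 6Q^2 = 0, with roots 1/3 and 5. Take the larger (rising MC): Q* = 5.
Check: AVC at Q = 5 is $12 ≤ P, so revenue covers variable cost.
Profit = P·Q − TC = 32·5 − 574 = -$414, a loss, but smaller than the $514 fixed cost the firm would lose by shutting down.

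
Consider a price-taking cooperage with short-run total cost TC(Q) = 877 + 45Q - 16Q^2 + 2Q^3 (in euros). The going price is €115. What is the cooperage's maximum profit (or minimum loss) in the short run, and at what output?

AVC = 45 - 16Q + 2Q^2; min AVC = €13 at Q = 4. Since P = €115 ≥ min AVC, the firm produces.
With MC = 45 - 32Q + 6Q^2, P = MC on the upward-sloping part at Q* = 7.
TR = 115·7 = 805. TC = 877 + 217 = 1094. Profit = 805 − 1094 = -€289.
Shutting down would mean losing the fixed cost of €877, so operating at a loss of €289 is better by €588.

Profit = -€289 at Q = 7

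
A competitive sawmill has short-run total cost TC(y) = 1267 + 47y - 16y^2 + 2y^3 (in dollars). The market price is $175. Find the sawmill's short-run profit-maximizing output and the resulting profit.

Profit = -$243 at y = 8

AVC = 47 - 16y + 2y^2 has its minimum $15 at y = 4; price $175 clears that bar, so the firm operates.
With MC = 47 - 32y + 6y^2, P = MC on the upward-sloping part at y* = 8.
TR = 175·8 = 1400. TC = 1267 + 376 = 1643. Profit = 1400 − 1643 = -$243.
By producing, the firm covers all variable cost plus $1024 of fixed cost; shutting down would lose the full $1267.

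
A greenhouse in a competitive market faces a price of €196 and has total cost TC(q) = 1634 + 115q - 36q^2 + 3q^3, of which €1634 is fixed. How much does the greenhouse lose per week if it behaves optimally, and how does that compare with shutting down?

Profit = -€176 at q = 9

AVC = 115 - 36q + 3q^2; min AVC = €7 at q = 6. Since P = €196 ≥ min AVC, the firm produces.
With MC = 115 - 72q + 9q^2, P = MC on the upward-sloping part at q* = 9.
TR = 196·9 = 1764. TC = 1634 + 306 = 1940. Profit = 1764 − 1940 = -€176.
That loss of €176 beats the €1634 the firm would lose by shutting down; producing recovers €1458 of fixed cost.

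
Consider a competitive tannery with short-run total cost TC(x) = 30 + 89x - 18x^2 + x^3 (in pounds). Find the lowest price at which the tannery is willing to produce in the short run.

£8 per unit

Short-run supply begins at min AVC. From VC = 89x - 18x^2 + x^3, AVC = 89 - 18x + x^2.
At the minimum of AVC, MC = AVC. MC = 89 - 36x + 3x^2; setting MC = AVC gives 2x^2 - 18x = 0, so x = 9. min AVC = 8.
The firm shuts down for any P below £8.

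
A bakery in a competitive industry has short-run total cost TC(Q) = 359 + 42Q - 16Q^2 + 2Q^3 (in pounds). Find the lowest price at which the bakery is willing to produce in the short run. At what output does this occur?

£10 per unit, at Q = 4

The firm shuts down when price falls below the minimum of average variable cost. AVC = VC/Q = 42 - 16Q + 2Q^2.
At the minimum of AVC, MC = AVC. MC = 42 - 32Q + 6Q^2; setting MC = AVC gives 4Q^2 - 16Q = 0, so Q = 4. min AVC = 10.
For P < £10 the firm produces nothing.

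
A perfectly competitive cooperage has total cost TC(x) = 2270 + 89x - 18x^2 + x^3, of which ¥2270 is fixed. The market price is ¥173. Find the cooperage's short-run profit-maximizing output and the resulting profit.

AVC = 89 - 18x + x^2; min AVC = ¥8 at x = 9. Since P = ¥173 ≥ min AVC, the firm produces.
With MC = 89 - 36x + 3x^2, P = MC on the upward-sloping part at x* = 14.
TR = 173·14 = 2422. TC = 2270 + 462 = 2732. Profit = 2422 − 2732 = -¥310.
Shutting down would mean losing the fixed cost of ¥2270, so operating at a loss of ¥310 is better by ¥1960.

Profit = -¥310 at x = 14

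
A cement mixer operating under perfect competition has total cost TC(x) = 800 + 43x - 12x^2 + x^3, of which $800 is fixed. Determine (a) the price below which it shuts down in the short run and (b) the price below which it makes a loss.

Shutdown price = $7; break-even price = $103

Shutdown price = min AVC. AVC = 43 - 12x + x^2, with vertex at x = 6 and minimum $7.
ATC = 800/x + 43 - 12x + x^2. Setting dATC/dx = −800/x^2 − 12 + 2x = 0 gives x = 10 (since 2·10^3 − 12·10^2 = 800).
min ATC = 800/10 + 43 − 12·10 + 10^2 = $103. That is the break-even price.
Between these two prices the firm operates at a loss; above $103 it earns a profit.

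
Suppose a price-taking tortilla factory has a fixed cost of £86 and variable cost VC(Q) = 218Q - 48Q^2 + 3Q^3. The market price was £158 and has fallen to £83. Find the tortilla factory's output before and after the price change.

AVC = 218 - 48Q + 3Q^2, minimized at Q = 8 where min AVC = £26. MC = 218 - 96Q + 9Q^2.
At P = £158 ≥ min AVC, set P = MC on the rising branch: Q = 10.
At P = £83 ≥ min AVC, set P = MC: Q = 9. The firm stays open but cuts output.

Output falls from 10 to 9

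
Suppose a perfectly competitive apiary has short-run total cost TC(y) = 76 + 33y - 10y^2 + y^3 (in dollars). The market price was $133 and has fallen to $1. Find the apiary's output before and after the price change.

Output falls from 10 to 0 (the firm shuts down)

AVC = 33 - 10y + y^2, minimized at y = 5 where min AVC = $8. MC = 33 - 20y + 3y^2.
With P = $133 above the shutdown price, P = MC gives y = 10.
At P = $1 < min AVC = $8, price no longer covers variable cost at any output, so the firm shuts down: y = 0.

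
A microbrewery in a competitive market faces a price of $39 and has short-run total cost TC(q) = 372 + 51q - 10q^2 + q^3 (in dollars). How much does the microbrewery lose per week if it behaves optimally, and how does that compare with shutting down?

AVC = 51 - 10q + q^2 has its minimum $26 at q = 5; price $39 clears that bar, so the firm operates.
MC = 51 - 20q + 3q^2. Setting P = MC and taking the root on the rising branch gives q* = 6.
TR = 39·6 = 234. TC = 372 + 162 = 534. Profit = 234 − 534 = -$300.
That loss of $300 beats the $372 the firm would lose by shutting down; producing recovers $72 of fixed cost.

Profit = -$300 at q = 6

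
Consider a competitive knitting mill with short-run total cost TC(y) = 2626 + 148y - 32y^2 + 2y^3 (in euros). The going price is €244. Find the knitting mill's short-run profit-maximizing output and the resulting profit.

AVC = 148 - 32y + 2y^2 has its minimum €20 at y = 8; price €244 clears that bar, so the firm operates.
MC = 148 - 64y + 6y^2. Setting P = MC and taking the root on the rising branch gives y* = 12.
TR = 244·12 = 2928. TC = 2626 + 624 = 3250. Profit = 2928 − 3250 = -€322.
That loss of €322 beats the €2626 the firm would lose by shutting down; producing recovers €2304 of fixed cost.

Profit = -€322 at y = 12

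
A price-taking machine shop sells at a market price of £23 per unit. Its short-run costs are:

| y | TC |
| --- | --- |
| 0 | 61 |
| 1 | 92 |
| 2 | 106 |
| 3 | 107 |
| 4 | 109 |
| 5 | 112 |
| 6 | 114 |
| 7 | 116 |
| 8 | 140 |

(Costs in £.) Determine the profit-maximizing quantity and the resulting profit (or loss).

Tabulate TR − TC: y=0: -61; y=1: -69; y=2: -60; y=3: -38; y=4: -17; y=5: 3; y=6: 24; y=7: 45; y=8: 44.
Profit is maximized at y = 7. AVC there is 55/7 = £7.86 ≤ P, so producing beats shutting down (which would give -£61).

y = 7; profit = £45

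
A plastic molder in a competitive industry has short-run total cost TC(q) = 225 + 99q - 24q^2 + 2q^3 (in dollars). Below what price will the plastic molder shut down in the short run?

$27 per unit

The shutdown price is the minimum of AVC. VC = 99q - 24q^2 + 2q^3, so AVC = 99 - 24q + 2q^2.
At the minimum of AVC, MC = AVC. MC = 99 - 48q + 6q^2; setting MC = AVC gives 4q^2 - 24q = 0, so q = 6. min AVC = 27.
So the shutdown price is $27.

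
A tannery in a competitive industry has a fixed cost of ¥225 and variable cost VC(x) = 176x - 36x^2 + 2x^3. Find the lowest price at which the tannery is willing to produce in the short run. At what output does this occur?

Short-run supply begins at min AVC. From VC = 176x - 36x^2 + 2x^3, AVC = 176 - 36x + 2x^2.
At the minimum of AVC, MC = AVC. MC = 176 - 72x + 6x^2; setting MC = AVC gives 4x^2 - 36x = 0, so x = 9. min AVC = 14.
So the shutdown price is ¥14.

¥14 per unit, at x = 9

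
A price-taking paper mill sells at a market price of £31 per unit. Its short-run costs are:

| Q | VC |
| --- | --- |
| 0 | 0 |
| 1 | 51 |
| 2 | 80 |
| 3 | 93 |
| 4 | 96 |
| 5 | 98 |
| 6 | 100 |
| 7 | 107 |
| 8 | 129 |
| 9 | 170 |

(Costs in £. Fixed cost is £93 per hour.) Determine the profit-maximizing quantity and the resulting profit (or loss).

Q = 8; profit = £26

Tabulate TR − TC: Q=0: -93; Q=1: -113; Q=2: -111; Q=3: -93; Q=4: -65; Q=5: -36; Q=6: -7; Q=7: 17; Q=8: 26; Q=9: 16.
Profit is maximized at Q = 8. AVC there is 129/8 = £16.12 ≤ P, so producing beats shutting down (which would give -£93).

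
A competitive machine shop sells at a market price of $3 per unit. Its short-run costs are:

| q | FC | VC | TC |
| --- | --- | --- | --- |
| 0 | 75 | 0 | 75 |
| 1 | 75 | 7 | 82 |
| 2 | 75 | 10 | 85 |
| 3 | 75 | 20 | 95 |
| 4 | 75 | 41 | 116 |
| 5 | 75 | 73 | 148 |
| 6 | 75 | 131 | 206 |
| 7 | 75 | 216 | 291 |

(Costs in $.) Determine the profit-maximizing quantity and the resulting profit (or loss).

Tabulate TR − TC: q=0: -75; q=1: -79; q=2: -79; q=3: -86; q=4: -104; q=5: -133; q=6: -188; q=7: -270.
Profit is highest at q = 0. Equivalently, the lowest AVC in the table is 10/2 ≈ $5 at q = 2, and P = $3 falls below it — price never covers variable cost, so the firm shuts down and loses only its fixed cost.

q = 0 (shut down); profit = -$75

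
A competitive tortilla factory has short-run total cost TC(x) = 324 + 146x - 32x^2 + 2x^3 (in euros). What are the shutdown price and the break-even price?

Shutdown price = €18; break-even price = €56

AVC = 146 - 32x + 2x^2; minimized at x = 8, giving min AVC = €18. That is the shutdown price.
ATC = 324/x + 146 - 32x + 2x^2. Setting dATC/dx = −324/x^2 − 32 + 4x = 0 gives x = 9 (since 4·9^3 − 32·9^2 = 324).
min ATC = 324/9 + 146 − 32·9 + 2·9^2 = €56. That is the break-even price.
Between these two prices the firm operates at a loss; above €56 it earns a profit.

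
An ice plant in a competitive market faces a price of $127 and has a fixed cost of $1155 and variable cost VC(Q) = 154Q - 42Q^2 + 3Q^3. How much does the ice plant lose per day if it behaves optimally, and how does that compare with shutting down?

AVC = 154 - 42Q + 3Q^2 has its minimum $7 at Q = 7; price $127 clears that bar, so the firm operates.
MC = 154 - 84Q + 9Q^2. Setting P = MC and taking the root on the rising branch gives Q* = 9.
TR = 127·9 = 1143. TC = 1155 + 171 = 1326. Profit = 1143 − 1326 = -$183.
By producing, the firm covers all variable cost plus $972 of fixed cost; shutting down would lose the full $1155.

Profit = -$183 at Q = 9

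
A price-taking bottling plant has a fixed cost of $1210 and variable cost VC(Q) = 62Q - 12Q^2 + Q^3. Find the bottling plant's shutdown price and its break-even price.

AVC = 62 - 12Q + Q^2; minimized at Q = 6, giving min AVC = $26. That is the shutdown price.
ATC = 1210/Q + 62 - 12Q + Q^2. Setting dATC/dQ = −1210/Q^2 − 12 + 2Q = 0 gives Q = 11 (since 2·11^3 − 12·11^2 = 1210).
min ATC = 1210/11 + 62 − 12·11 + 11^2 = $161. That is the break-even price.
Between these two prices the firm operates at a loss; above $161 it earns a profit.

Shutdown price = $26; break-even price = $161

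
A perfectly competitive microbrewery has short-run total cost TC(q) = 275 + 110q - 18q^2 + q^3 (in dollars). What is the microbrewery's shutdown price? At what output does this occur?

Short-run supply begins at min AVC. From VC = 110q - 18q^2 + q^3, AVC = 110 - 18q + q^2.
dAVC/dq = -18 + 2q = 0 gives q = 9. min AVC = 110 - 18·9 + 9^2 = 29.
For P < $29 the firm produces nothing.

$29 per unit, at q = 9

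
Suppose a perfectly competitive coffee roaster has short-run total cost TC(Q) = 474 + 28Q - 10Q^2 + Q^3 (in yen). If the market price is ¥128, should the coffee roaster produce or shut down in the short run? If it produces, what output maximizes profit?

Produce at Q = 10

Strip out fixed cost: VC = 28Q - 10Q^2 + Q^3. Then AVC = 28 - 10Q + Q^2 and MC = 28 - 20Q + 3Q^2.
AVC hits its minimum where MC = AVC, at Q = 5, giving min AVC = 28 - 10·5 + 5^2 = ¥3.
Since P = ¥128 ≥ min AVC = ¥3, price covers variable cost and the firm should produce.
P = MC gives -100 - 20Q + 3Q^2 = 0, with roots -10/3 and 10. Take the larger (rising MC): Q* = 10.
Check: AVC at Q = 10 is ¥28 ≤ P, so revenue covers variable cost.
Profit = P·Q − TC = 128·10 − 754 = ¥526.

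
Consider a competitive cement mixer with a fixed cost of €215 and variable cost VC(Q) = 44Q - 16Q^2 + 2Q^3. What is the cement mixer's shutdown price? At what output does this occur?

€12 per unit, at Q = 4

The shutdown price is the minimum of AVC. VC = 44Q - 16Q^2 + 2Q^3, so AVC = 44 - 16Q + 2Q^2.
At the minimum of AVC, MC = AVC. MC = 44 - 32Q + 6Q^2; setting MC = AVC gives 4Q^2 - 16Q = 0, so Q = 4. min AVC = 12.
The firm shuts down for any P below €12.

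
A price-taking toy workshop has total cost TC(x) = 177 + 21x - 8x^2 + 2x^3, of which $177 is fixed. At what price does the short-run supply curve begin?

$13 per unit

The shutdown price is the minimum of AVC. VC = 21x - 8x^2 + 2x^3, so AVC = 21 - 8x + 2x^2.
dAVC/dx = -8 + 4x = 0 gives x = 2. min AVC = 21 - 8·2 + 2·2^2 = 13.
For P < $13 the firm produces nothing.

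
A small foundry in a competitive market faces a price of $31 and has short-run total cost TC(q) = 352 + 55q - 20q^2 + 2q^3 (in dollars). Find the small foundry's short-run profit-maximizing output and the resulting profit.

Profit = -$208 at q = 6

AVC = 55 - 20q + 2q^2; min AVC = $5 at q = 5. Since P = $31 ≥ min AVC, the firm produces.
With MC = 55 - 40q + 6q^2, P = MC on the upward-sloping part at q* = 6.
TR = 31·6 = 186. TC = 352 + 42 = 394. Profit = 186 − 394 = -$208.
Shutting down would mean losing the fixed cost of $352, so operating at a loss of $208 is better by $144.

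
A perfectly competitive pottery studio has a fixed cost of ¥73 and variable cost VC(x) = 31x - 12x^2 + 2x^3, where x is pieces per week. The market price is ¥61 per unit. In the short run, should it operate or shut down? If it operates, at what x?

Produce at x = 5

From TC, MC = TC'(x) = 31 - 24x + 6x^2 and AVC = VC/x = 31 - 12x + 2x^2.
AVC is minimized where dAVC/dx = -12 + 4x = 0, at x = 3; min AVC = 31 - 12·3 + 2·3^2 = ¥13.
Because ¥61 ≥ ¥13, revenue can cover variable cost; the firm operates.
P = MC gives -30 - 24x + 6x^2 = 0, with roots -1 and 5. Take the larger (rising MC): x* = 5.
Check: AVC at x = 5 is ¥21 ≤ P, so revenue covers variable cost.
Profit = P·x − TC = 61·5 − 178 = ¥127.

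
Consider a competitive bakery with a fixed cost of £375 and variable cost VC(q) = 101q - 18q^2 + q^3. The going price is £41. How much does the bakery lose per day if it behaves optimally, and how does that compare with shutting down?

Profit = -£175 at q = 10

AVC = 101 - 18q + q^2; min AVC = £20 at q = 9. Since P = £41 ≥ min AVC, the firm produces.
With MC = 101 - 36q + 3q^2, P = MC on the upward-sloping part at q* = 10.
TR = 41·10 = 410. TC = 375 + 210 = 585. Profit = 410 − 585 = -£175.
By producing, the firm covers all variable cost plus £200 of fixed cost; shutting down would lose the full £375.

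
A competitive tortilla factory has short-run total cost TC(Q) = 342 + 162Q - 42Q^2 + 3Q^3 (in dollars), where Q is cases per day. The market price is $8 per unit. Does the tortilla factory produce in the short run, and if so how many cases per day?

Variable cost is VC = 162Q - 42Q^2 + 3Q^3, so AVC = VC/Q = 162 - 42Q + 3Q^2 and MC = dTC/dQ = 162 - 84Q + 9Q^2.
AVC hits its minimum where MC = AVC, at Q = 7, giving min AVC = 162 - 42·7 + 3·7^2 = $15.
P = $8 lies below min AVC = $15; no output level covers variable cost.
Best response: produce nothing and absorb the $342 fixed cost.

Shut down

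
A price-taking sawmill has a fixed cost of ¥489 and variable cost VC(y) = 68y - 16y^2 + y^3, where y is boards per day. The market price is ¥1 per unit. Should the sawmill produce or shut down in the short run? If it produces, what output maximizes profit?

From TC, MC = TC'(y) = 68 - 32y + 3y^2 and AVC = VC/y = 68 - 16y + y^2.
AVC is minimized where dAVC/dy = -16 + 2y = 0, at y = 8; min AVC = 68 - 16·8 + 8^2 = ¥4.
P = ¥1 lies below min AVC = ¥4; no output level covers variable cost.
Shutting down limits the loss to fixed cost, ¥489.

Shut down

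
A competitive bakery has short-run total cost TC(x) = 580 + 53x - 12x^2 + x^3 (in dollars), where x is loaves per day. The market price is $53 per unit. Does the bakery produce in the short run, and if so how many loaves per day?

Produce at x = 8

From TC, MC = TC'(x) = 53 - 24x + 3x^2 and AVC = VC/x = 53 - 12x + x^2.
AVC is minimized where dAVC/dx = -12 + 2x = 0, at x = 6; min AVC = 53 - 12·6 + 6^2 = $17.
Because $53 ≥ $17, revenue can cover variable cost; the firm operates.
Set P = MC: 53 = 53 - 24x + 3x^2 → -24x + 3x^2 = 0. The roots are x = 0 and x = 8; the profit-maximizing output is on the rising part of MC, so x* = 8.
Check: AVC at x = 8 is $21 ≤ P, so revenue covers variable cost.
Profit = P·x − TC = 53·8 − 748 = -$324, a loss, but smaller than the $580 fixed cost the firm would lose by shutting down.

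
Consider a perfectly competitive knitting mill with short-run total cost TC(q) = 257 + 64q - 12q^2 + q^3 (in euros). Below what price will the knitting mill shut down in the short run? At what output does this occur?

€28 per unit, at q = 6

The firm shuts down when price falls below the minimum of average variable cost. AVC = VC/q = 64 - 12q + q^2.
At the minimum of AVC, MC = AVC. MC = 64 - 24q + 3q^2; setting MC = AVC gives 2q^2 - 12q = 0, so q = 6. min AVC = 28.
For P < €28 the firm produces nothing.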